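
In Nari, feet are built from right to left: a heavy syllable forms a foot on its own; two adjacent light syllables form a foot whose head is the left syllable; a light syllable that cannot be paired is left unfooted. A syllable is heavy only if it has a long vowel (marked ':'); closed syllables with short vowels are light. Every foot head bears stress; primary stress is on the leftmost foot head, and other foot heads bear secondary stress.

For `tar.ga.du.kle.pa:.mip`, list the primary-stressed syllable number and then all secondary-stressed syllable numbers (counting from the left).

Weights: 1 tar L, 2 ga L, 3 du L, 4 kle L, 5 pa: H, 6 mip L.
Parse right to left (heavy = foot alone; LL = one foot; stranded L unfooted): (ˈtar.ga) (ˈdu.kle) (ˈpa:) mip.
Foot heads: 1, 3, 5.
Primary stress on the leftmost head = syllable 1.
Secondary stress on 3, 5: ˈtar.ga.ˌdu.kle.ˌpa:.mip.

primary 1, secondary 3, 5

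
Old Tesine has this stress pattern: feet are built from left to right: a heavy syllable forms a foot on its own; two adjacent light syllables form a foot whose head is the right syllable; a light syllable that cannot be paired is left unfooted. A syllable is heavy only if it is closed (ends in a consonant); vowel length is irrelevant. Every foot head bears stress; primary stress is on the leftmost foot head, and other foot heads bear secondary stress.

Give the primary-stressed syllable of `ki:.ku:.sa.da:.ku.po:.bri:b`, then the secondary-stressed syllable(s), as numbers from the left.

Weights: 1 ki: L, 2 ku: L, 3 sa L, 4 da: L, 5 ku L, 6 po: L, 7 bri:b H.
Parse left to right (heavy = foot alone; LL = one foot; stranded L unfooted): (ki:.ˈku:) (sa.ˈda:) (ku.ˈpo:) (ˈbri:b).
Foot heads: 2, 4, 6, 7.
Primary stress on the leftmost head = syllable 2.
Secondary stress on 4, 6, 7: ki:.ˈku:.sa.ˌda:.ku.ˌpo:.ˌbri:b.

primary 2, secondary 4, 6, 7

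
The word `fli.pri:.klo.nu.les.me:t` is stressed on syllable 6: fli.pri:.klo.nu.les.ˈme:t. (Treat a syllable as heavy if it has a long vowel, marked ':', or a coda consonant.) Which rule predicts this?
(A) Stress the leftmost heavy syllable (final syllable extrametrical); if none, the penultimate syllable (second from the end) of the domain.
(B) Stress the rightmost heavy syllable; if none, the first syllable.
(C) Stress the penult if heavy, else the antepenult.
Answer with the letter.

Rule A → syllable 2 (observed: 6).
Rule B → syllable 6 ✓.
Rule C → syllable 5 (observed: 6).

B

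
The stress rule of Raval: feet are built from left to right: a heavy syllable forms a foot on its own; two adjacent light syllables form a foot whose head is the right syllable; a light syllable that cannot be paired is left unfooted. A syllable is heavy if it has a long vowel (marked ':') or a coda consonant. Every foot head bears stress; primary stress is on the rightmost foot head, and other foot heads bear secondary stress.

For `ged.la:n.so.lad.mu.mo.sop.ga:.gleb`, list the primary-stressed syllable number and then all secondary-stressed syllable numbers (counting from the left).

Weights: 1 ged H, 2 la:n H, 3 so L, 4 lad H, 5 mu L, 6 mo L, 7 sop H, 8 ga: H, 9 gleb H.
Parse left to right (heavy = foot alone; LL = one foot; stranded L unfooted): (ˈged) (ˈla:n) so (ˈlad) (mu.ˈmo) (ˈsop) (ˈga:) (ˈgleb).
Foot heads: 1, 2, 4, 6, 7, 8, 9.
Primary stress on the rightmost head = syllable 9.
Secondary stress on 1, 2, 4, 6, 7, 8: ˌged.ˌla:n.so.ˌlad.mu.ˌmo.ˌsop.ˌga:.ˈgleb.

primary 9, secondary 1, 2, 4, 6, 7, 8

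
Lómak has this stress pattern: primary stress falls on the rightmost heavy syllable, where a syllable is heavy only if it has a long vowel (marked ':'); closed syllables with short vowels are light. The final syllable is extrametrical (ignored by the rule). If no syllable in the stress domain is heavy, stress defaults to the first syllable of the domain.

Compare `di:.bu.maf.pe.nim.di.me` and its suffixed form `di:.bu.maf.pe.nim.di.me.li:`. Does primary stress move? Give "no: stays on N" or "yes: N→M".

Base `di:.bu.maf.pe.nim.di.me` (7 syllables):
  The final syllable (7, me) is extrametrical; the stress domain is syllables 1–6.
  Weights: 1 di: H, 2 bu L, 3 maf L, 4 pe L, 5 nim L, 6 di L.
  Heavy syllables in the domain: 1. The rightmost is syllable 1 (di:).
  → primary stress on syllable 1.
Suffixed `di:.bu.maf.pe.nim.di.me.li:` (8 syllables):
  The final syllable (8, li:) is extrametrical; the stress domain is syllables 1–7.
  Weights: 1 di: H, 2 bu L, 3 maf L, 4 pe L, 5 nim L, 6 di L, 7 me L.
  Heavy syllables in the domain: 1. The rightmost is syllable 1 (di:).
  → primary stress on syllable 1.

no: stays on 1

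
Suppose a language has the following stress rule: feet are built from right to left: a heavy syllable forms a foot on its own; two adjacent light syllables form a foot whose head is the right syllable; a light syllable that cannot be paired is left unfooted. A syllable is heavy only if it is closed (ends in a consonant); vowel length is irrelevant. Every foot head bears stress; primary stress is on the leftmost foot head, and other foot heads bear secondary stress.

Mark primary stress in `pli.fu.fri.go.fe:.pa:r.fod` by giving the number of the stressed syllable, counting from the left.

3

Weights: 1 pli L, 2 fu L, 3 fri L, 4 go L, 5 fe: L, 6 pa:r H, 7 fod H.
Parse right to left (heavy = foot alone; LL = one foot; stranded L unfooted): pli (fu.ˈfri) (go.ˈfe:) (ˈpa:r) (ˈfod).
Foot heads: 3, 5, 6, 7.
Primary stress on the leftmost head = syllable 3.
Primary stress: syllable 3 → pli.fu.ˈfri.go.fe:.pa:r.fod.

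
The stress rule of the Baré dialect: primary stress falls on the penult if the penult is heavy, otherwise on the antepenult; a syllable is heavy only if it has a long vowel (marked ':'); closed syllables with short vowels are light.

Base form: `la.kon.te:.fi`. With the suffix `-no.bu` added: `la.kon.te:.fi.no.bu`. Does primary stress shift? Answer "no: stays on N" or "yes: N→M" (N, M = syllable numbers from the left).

Base `la.kon.te:.fi` (4 syllables):
  Weights: 2 kon L, 3 te: H, 4 fi L.
  The penult (syllable 3, te:) is heavy, so it takes stress.
  → primary stress on syllable 3.
Suffixed `la.kon.te:.fi.no.bu` (6 syllables):
  Weights: 4 fi L, 5 no L, 6 bu L.
  The penult (syllable 5, no) is light, so stress falls on the antepenult (syllable 4, fi).
  → primary stress on syllable 4.

yes: 3→4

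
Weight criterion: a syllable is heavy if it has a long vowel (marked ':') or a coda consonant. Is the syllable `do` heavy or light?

light

`do`: short vowel, open (no coda). Short vowel, open → light.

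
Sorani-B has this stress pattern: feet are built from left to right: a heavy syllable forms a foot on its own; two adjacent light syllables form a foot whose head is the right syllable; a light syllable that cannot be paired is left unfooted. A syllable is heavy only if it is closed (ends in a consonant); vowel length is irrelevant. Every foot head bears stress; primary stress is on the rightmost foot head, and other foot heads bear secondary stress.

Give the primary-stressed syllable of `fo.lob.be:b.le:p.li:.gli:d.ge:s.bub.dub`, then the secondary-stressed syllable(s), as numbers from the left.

primary 9, secondary 2, 3, 4, 6, 7, 8

Weights: 1 fo L, 2 lob H, 3 be:b H, 4 le:p H, 5 li: L, 6 gli:d H, 7 ge:s H, 8 bub H, 9 dub H.
Parse left to right (heavy = foot alone; LL = one foot; stranded L unfooted): fo (ˈlob) (ˈbe:b) (ˈle:p) li: (ˈgli:d) (ˈge:s) (ˈbub) (ˈdub).
Foot heads: 2, 3, 4, 6, 7, 8, 9.
Primary stress on the rightmost head = syllable 9.
Secondary stress on 2, 3, 4, 6, 7, 8: fo.ˌlob.ˌbe:b.ˌle:p.li:.ˌgli:d.ˌge:s.ˌbub.ˈdub.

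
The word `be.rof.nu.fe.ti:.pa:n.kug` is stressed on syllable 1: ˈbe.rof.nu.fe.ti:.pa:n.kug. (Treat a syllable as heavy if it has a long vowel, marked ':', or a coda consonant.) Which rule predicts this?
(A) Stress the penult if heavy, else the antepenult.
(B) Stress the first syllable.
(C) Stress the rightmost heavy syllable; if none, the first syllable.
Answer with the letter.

Rule A → syllable 6 (observed: 1).
Rule B → syllable 1 ✓.
Rule C → syllable 7 (observed: 1).

B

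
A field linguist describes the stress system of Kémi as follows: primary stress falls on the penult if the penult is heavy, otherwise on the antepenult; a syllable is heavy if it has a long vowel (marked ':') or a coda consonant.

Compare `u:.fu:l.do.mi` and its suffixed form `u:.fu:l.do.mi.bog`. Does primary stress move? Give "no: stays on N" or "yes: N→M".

Base `u:.fu:l.do.mi` (4 syllables):
  Weights: 2 fu:l H, 3 do L, 4 mi L.
  The penult (syllable 3, do) is light, so stress falls on the antepenult (syllable 2, fu:l).
  → primary stress on syllable 2.
Suffixed `u:.fu:l.do.mi.bog` (5 syllables):
  Weights: 3 do L, 4 mi L, 5 bog H.
  The penult (syllable 4, mi) is light, so stress falls on the antepenult (syllable 3, do).
  → primary stress on syllable 3.

yes: 2→3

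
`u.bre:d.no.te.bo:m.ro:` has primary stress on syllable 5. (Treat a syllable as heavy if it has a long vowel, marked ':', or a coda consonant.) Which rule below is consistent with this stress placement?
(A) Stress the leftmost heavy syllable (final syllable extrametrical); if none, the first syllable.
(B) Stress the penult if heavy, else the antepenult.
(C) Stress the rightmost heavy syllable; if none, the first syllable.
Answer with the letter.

B

Rule A → syllable 2 (observed: 5).
Rule B → syllable 5 ✓.
Rule C → syllable 6 (observed: 5).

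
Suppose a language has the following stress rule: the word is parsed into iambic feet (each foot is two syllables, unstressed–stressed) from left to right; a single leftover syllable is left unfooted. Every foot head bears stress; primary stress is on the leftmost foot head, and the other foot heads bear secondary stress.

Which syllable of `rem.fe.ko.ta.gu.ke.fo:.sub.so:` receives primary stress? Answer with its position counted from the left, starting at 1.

Parse left to right into iambic (σˈσ) feet: (rem.ˈfe) (ko.ˈta) (gu.ˈke) (fo:.ˈsub) so:. Syllable 9 is left unfooted.
Foot heads (stressed positions): 2, 4, 6, 8.
End Rule Leftmost: primary stress on the leftmost head = syllable 2.
Primary stress: syllable 2 → rem.ˈfe.ko.ta.gu.ke.fo:.sub.so:.

2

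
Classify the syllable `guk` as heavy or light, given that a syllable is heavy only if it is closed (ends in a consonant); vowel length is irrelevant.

heavy

`guk`: short vowel, closed (coda /k/). Closed (coda /k/) → heavy.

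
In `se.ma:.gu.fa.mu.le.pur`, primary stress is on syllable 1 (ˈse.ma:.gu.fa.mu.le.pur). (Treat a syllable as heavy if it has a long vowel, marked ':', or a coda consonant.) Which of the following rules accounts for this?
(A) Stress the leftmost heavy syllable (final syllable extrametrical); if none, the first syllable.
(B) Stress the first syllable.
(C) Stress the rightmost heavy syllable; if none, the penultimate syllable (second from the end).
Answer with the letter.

Rule A → syllable 2 (observed: 1).
Rule B → syllable 1 ✓.
Rule C → syllable 7 (observed: 1).

B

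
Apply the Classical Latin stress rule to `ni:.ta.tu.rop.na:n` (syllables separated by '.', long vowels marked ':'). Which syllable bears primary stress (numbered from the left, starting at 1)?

Classical Latin: stress the penult if heavy (long vowel or closed), else the antepenult.
Weights: 3 tu L, 4 rop H, 5 na:n H.
The penult (syllable 4, rop) is heavy, so it takes stress.
Stress on syllable 4: ni:.ta.tu.ˈrop.na:n.

4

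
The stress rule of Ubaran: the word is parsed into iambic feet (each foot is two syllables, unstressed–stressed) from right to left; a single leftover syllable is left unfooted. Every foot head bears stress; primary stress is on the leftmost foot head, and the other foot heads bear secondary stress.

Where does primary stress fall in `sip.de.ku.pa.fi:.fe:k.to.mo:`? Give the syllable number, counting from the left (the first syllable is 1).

2

Parse right to left into iambic (σˈσ) feet: (sip.ˈde) (ku.ˈpa) (fi:.ˈfe:k) (to.ˈmo:).
Foot heads (stressed positions): 2, 4, 6, 8.
End Rule Leftmost: primary stress on the leftmost head = syllable 2.
Primary stress: syllable 2 → sip.ˈde.ku.pa.fi:.fe:k.to.mo:.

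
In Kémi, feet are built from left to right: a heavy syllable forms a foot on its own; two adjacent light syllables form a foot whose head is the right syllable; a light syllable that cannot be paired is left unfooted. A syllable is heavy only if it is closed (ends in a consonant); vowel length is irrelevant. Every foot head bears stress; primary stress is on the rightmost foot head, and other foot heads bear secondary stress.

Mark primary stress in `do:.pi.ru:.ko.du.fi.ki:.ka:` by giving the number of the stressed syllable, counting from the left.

8

Weights: 1 do: L, 2 pi L, 3 ru: L, 4 ko L, 5 du L, 6 fi L, 7 ki: L, 8 ka: L.
Parse left to right (heavy = foot alone; LL = one foot; stranded L unfooted): (do:.ˈpi) (ru:.ˈko) (du.ˈfi) (ki:.ˈka:).
Foot heads: 2, 4, 6, 8.
Primary stress on the rightmost head = syllable 8.
Primary stress: syllable 8 → do:.pi.ru:.ko.du.fi.ki:.ˈka:.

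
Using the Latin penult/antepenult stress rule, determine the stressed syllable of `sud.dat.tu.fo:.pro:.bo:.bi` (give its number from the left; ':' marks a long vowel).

Classical Latin: stress the penult if heavy (long vowel or closed), else the antepenult.
Weights: 5 pro: H, 6 bo: H, 7 bi L.
The penult (syllable 6, bo:) is heavy, so it takes stress.
Stress on syllable 6: sud.dat.tu.fo:.pro:.ˈbo:.bi.

6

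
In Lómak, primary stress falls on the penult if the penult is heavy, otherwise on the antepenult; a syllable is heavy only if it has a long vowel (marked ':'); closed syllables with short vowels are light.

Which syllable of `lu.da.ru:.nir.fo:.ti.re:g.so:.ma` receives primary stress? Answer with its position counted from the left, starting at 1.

8

Weights: 7 re:g H, 8 so: H, 9 ma L.
The penult (syllable 8, so:) is heavy, so it takes stress.
Primary stress: syllable 8 → lu.da.ru:.nir.fo:.ti.re:g.ˈso:.ma.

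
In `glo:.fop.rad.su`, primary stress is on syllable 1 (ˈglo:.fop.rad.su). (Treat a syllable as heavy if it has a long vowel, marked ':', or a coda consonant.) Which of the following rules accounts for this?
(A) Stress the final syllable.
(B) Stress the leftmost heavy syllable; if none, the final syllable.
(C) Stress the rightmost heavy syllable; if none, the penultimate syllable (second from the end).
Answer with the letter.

B

Rule A → syllable 4 (observed: 1).
Rule B → syllable 1 ✓.
Rule C → syllable 3 (observed: 1).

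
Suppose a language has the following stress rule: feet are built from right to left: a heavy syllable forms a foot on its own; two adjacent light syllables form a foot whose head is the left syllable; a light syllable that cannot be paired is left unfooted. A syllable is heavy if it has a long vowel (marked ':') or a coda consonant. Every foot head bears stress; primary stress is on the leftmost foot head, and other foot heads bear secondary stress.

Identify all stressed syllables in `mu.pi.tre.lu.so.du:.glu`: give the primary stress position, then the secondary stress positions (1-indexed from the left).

primary 2, secondary 4, 6

Weights: 1 mu L, 2 pi L, 3 tre L, 4 lu L, 5 so L, 6 du: H, 7 glu L.
Parse right to left (heavy = foot alone; LL = one foot; stranded L unfooted): mu (ˈpi.tre) (ˈlu.so) (ˈdu:) glu.
Foot heads: 2, 4, 6.
Primary stress on the leftmost head = syllable 2.
Secondary stress on 4, 6: mu.ˈpi.tre.ˌlu.so.ˌdu:.glu.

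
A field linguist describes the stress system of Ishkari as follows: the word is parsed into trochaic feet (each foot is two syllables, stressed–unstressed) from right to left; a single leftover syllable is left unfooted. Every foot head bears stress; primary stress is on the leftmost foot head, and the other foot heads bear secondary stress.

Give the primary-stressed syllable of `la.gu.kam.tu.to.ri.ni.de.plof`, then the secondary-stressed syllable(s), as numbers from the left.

Parse right to left into trochaic (ˈσσ) feet: la (ˈgu.kam) (ˈtu.to) (ˈri.ni) (ˈde.plof). Syllable 1 is left unfooted.
Foot heads (stressed positions): 2, 4, 6, 8.
End Rule Leftmost: primary stress on the leftmost head = syllable 2.
Secondary stress on 4, 6, 8: la.ˈgu.kam.ˌtu.to.ˌri.ni.ˌde.plof.

primary 2, secondary 4, 6, 8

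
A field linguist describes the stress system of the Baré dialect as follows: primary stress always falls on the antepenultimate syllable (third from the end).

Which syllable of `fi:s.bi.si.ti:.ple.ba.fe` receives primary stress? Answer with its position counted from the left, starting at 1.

The word has 7 syllables; the antepenultimate syllable (third from the end) is syllable 5 (ple).
Primary stress: syllable 5 → fi:s.bi.si.ti:.ˈple.ba.fe.

5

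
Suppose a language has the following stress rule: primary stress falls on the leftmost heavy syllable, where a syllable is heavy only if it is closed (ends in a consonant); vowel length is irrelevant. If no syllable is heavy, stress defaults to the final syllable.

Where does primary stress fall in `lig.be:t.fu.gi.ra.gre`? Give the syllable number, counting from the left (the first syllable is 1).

1

Weights: 1 lig H, 2 be:t H, 3 fu L, 4 gi L, 5 ra L, 6 gre L.
Heavy syllables in the domain: 1, 2. The leftmost is syllable 1 (lig).
Primary stress: syllable 1 → ˈlig.be:t.fu.gi.ra.gre.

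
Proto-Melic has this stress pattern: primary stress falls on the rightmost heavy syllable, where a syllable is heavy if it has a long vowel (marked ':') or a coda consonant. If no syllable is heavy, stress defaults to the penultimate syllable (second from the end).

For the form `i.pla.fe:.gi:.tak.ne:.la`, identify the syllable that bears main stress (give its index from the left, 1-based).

6

Weights: 1 i L, 2 pla L, 3 fe: H, 4 gi: H, 5 tak H, 6 ne: H, 7 la L.
Heavy syllables in the domain: 3, 4, 5, 6. The rightmost is syllable 6 (ne:).
Primary stress: syllable 6 → i.pla.fe:.gi:.tak.ˈne:.la.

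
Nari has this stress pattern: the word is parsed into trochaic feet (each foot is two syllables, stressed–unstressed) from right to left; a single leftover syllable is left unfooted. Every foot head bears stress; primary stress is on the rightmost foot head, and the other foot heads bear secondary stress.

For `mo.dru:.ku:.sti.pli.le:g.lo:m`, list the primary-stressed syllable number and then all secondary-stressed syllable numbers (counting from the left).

Parse right to left into trochaic (ˈσσ) feet: mo (ˈdru:.ku:) (ˈsti.pli) (ˈle:g.lo:m). Syllable 1 is left unfooted.
Foot heads (stressed positions): 2, 4, 6.
End Rule Rightmost: primary stress on the rightmost head = syllable 6.
Secondary stress on 2, 4: mo.ˌdru:.ku:.ˌsti.pli.ˈle:g.lo:m.

primary 6, secondary 2, 4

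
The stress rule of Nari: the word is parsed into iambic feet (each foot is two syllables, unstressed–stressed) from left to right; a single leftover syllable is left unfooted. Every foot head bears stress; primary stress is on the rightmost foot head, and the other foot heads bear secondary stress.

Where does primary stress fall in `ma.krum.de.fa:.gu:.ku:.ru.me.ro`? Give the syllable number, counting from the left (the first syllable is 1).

8

Parse left to right into iambic (σˈσ) feet: (ma.ˈkrum) (de.ˈfa:) (gu:.ˈku:) (ru.ˈme) ro. Syllable 9 is left unfooted.
Foot heads (stressed positions): 2, 4, 6, 8.
End Rule Rightmost: primary stress on the rightmost head = syllable 8.
Primary stress: syllable 8 → ma.krum.de.fa:.gu:.ku:.ru.ˈme.ro.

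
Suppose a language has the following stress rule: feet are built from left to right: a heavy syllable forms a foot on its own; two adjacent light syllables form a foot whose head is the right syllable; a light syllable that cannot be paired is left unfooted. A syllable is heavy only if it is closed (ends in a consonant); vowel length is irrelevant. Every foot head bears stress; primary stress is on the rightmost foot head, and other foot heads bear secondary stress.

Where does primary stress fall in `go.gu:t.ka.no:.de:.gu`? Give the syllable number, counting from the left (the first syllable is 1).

6

Weights: 1 go L, 2 gu:t H, 3 ka L, 4 no: L, 5 de: L, 6 gu L.
Parse left to right (heavy = foot alone; LL = one foot; stranded L unfooted): go (ˈgu:t) (ka.ˈno:) (de:.ˈgu).
Foot heads: 2, 4, 6.
Primary stress on the rightmost head = syllable 6.
Primary stress: syllable 6 → go.gu:t.ka.no:.de:.ˈgu.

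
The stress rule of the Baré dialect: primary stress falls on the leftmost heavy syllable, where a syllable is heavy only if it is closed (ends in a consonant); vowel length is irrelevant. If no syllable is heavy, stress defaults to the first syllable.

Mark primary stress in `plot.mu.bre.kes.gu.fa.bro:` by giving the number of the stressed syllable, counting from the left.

1

Weights: 1 plot H, 2 mu L, 3 bre L, 4 kes H, 5 gu L, 6 fa L, 7 bro: L.
Heavy syllables in the domain: 1, 4. The leftmost is syllable 1 (plot).
Primary stress: syllable 1 → ˈplot.mu.bre.kes.gu.fa.bro:.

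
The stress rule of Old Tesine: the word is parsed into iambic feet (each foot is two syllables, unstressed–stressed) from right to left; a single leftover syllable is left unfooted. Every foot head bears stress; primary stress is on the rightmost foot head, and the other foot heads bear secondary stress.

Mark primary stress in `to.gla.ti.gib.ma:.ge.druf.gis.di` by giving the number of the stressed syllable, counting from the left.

9

Parse right to left into iambic (σˈσ) feet: to (gla.ˈti) (gib.ˈma:) (ge.ˈdruf) (gis.ˈdi). Syllable 1 is left unfooted.
Foot heads (stressed positions): 3, 5, 7, 9.
End Rule Rightmost: primary stress on the rightmost head = syllable 9.
Primary stress: syllable 9 → to.gla.ti.gib.ma:.ge.druf.gis.ˈdi.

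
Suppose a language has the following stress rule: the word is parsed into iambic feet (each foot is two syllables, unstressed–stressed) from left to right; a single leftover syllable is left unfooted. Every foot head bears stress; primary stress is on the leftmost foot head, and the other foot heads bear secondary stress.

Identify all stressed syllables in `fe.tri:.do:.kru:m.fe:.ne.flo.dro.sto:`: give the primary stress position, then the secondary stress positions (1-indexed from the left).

Parse left to right into iambic (σˈσ) feet: (fe.ˈtri:) (do:.ˈkru:m) (fe:.ˈne) (flo.ˈdro) sto:. Syllable 9 is left unfooted.
Foot heads (stressed positions): 2, 4, 6, 8.
End Rule Leftmost: primary stress on the leftmost head = syllable 2.
Secondary stress on 4, 6, 8: fe.ˈtri:.do:.ˌkru:m.fe:.ˌne.flo.ˌdro.sto:.

primary 2, secondary 4, 6, 8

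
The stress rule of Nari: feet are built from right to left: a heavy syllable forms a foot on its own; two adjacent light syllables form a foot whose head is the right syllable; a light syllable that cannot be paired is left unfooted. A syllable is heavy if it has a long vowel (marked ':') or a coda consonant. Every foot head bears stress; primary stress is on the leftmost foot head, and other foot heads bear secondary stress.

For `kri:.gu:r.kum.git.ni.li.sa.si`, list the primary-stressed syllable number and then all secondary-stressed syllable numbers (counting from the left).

Weights: 1 kri: H, 2 gu:r H, 3 kum H, 4 git H, 5 ni L, 6 li L, 7 sa L, 8 si L.
Parse right to left (heavy = foot alone; LL = one foot; stranded L unfooted): (ˈkri:) (ˈgu:r) (ˈkum) (ˈgit) (ni.ˈli) (sa.ˈsi).
Foot heads: 1, 2, 3, 4, 6, 8.
Primary stress on the leftmost head = syllable 1.
Secondary stress on 2, 3, 4, 6, 8: ˈkri:.ˌgu:r.ˌkum.ˌgit.ni.ˌli.sa.ˌsi.

primary 1, secondary 2, 3, 4, 6, 8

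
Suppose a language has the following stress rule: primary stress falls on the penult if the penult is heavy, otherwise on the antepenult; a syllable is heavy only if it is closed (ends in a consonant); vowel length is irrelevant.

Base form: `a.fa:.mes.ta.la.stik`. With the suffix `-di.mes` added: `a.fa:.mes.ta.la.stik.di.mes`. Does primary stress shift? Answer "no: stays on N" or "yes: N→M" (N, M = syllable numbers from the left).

yes: 4→6

Base `a.fa:.mes.ta.la.stik` (6 syllables):
  Weights: 4 ta L, 5 la L, 6 stik H.
  The penult (syllable 5, la) is light, so stress falls on the antepenult (syllable 4, ta).
  → primary stress on syllable 4.
Suffixed `a.fa:.mes.ta.la.stik.di.mes` (8 syllables):
  Weights: 6 stik H, 7 di L, 8 mes H.
  The penult (syllable 7, di) is light, so stress falls on the antepenult (syllable 6, stik).
  → primary stress on syllable 6.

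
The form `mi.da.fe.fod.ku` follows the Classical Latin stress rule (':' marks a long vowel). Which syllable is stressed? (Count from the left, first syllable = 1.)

4

Classical Latin: stress the penult if heavy (long vowel or closed), else the antepenult.
Weights: 3 fe L, 4 fod H, 5 ku L.
The penult (syllable 4, fod) is heavy, so it takes stress.
Stress on syllable 4: mi.da.fe.ˈfod.ku.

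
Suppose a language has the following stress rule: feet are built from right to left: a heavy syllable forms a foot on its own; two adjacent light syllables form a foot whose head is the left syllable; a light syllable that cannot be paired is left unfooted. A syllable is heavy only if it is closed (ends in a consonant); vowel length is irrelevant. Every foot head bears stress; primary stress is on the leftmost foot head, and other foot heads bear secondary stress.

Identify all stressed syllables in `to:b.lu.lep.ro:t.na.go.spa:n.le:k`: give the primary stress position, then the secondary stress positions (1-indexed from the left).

primary 1, secondary 3, 4, 5, 7, 8

Weights: 1 to:b H, 2 lu L, 3 lep H, 4 ro:t H, 5 na L, 6 go L, 7 spa:n H, 8 le:k H.
Parse right to left (heavy = foot alone; LL = one foot; stranded L unfooted): (ˈto:b) lu (ˈlep) (ˈro:t) (ˈna.go) (ˈspa:n) (ˈle:k).
Foot heads: 1, 3, 4, 5, 7, 8.
Primary stress on the leftmost head = syllable 1.
Secondary stress on 3, 4, 5, 7, 8: ˈto:b.lu.ˌlep.ˌro:t.ˌna.go.ˌspa:n.ˌle:k.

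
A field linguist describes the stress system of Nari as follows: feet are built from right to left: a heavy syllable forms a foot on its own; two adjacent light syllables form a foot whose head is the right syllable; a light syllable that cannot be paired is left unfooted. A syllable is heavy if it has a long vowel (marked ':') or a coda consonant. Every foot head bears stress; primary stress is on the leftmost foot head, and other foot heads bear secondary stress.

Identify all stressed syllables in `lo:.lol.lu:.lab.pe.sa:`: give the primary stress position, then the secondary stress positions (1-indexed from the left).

Weights: 1 lo: H, 2 lol H, 3 lu: H, 4 lab H, 5 pe L, 6 sa: H.
Parse right to left (heavy = foot alone; LL = one foot; stranded L unfooted): (ˈlo:) (ˈlol) (ˈlu:) (ˈlab) pe (ˈsa:).
Foot heads: 1, 2, 3, 4, 6.
Primary stress on the leftmost head = syllable 1.
Secondary stress on 2, 3, 4, 6: ˈlo:.ˌlol.ˌlu:.ˌlab.pe.ˌsa:.

primary 1, secondary 2, 3, 4, 6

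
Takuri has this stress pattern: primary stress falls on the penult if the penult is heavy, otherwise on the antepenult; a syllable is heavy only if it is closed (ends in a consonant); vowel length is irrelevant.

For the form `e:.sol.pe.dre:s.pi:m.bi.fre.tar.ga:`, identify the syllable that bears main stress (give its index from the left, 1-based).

Weights: 7 fre L, 8 tar H, 9 ga: L.
The penult (syllable 8, tar) is heavy, so it takes stress.
Primary stress: syllable 8 → e:.sol.pe.dre:s.pi:m.bi.fre.ˈtar.ga:.

8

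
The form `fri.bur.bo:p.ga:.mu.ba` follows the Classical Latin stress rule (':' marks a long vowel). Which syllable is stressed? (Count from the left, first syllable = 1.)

Classical Latin: stress the penult if heavy (long vowel or closed), else the antepenult.
Weights: 4 ga: H, 5 mu L, 6 ba L.
The penult (syllable 5, mu) is light, so stress falls on the antepenult (syllable 4, ga:).
Stress on syllable 4: fri.bur.bo:p.ˈga:.mu.ba.

4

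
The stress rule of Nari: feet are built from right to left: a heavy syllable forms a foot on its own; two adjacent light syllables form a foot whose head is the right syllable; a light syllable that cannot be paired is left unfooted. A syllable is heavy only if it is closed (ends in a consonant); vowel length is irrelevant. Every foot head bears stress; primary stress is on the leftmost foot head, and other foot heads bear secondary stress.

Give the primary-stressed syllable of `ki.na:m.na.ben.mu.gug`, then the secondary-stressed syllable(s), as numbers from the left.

Weights: 1 ki L, 2 na:m H, 3 na L, 4 ben H, 5 mu L, 6 gug H.
Parse right to left (heavy = foot alone; LL = one foot; stranded L unfooted): ki (ˈna:m) na (ˈben) mu (ˈgug).
Foot heads: 2, 4, 6.
Primary stress on the leftmost head = syllable 2.
Secondary stress on 4, 6: ki.ˈna:m.na.ˌben.mu.ˌgug.

primary 2, secondary 4, 6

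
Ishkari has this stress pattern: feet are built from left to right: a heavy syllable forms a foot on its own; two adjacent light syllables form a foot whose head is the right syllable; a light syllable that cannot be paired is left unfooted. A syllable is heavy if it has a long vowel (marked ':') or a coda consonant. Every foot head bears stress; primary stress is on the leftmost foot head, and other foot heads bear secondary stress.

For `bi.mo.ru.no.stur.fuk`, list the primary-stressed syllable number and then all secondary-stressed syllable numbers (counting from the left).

primary 2, secondary 4, 5, 6

Weights: 1 bi L, 2 mo L, 3 ru L, 4 no L, 5 stur H, 6 fuk H.
Parse left to right (heavy = foot alone; LL = one foot; stranded L unfooted): (bi.ˈmo) (ru.ˈno) (ˈstur) (ˈfuk).
Foot heads: 2, 4, 5, 6.
Primary stress on the leftmost head = syllable 2.
Secondary stress on 4, 5, 6: bi.ˈmo.ru.ˌno.ˌstur.ˌfuk.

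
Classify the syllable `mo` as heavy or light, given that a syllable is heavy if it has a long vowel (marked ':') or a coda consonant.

`mo`: short vowel, open (no coda). Short vowel, open → light.

light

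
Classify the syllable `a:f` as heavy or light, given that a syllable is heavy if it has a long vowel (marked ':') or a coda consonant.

heavy

`a:f`: long vowel, closed (coda /f/). Long vowel and closed → heavy.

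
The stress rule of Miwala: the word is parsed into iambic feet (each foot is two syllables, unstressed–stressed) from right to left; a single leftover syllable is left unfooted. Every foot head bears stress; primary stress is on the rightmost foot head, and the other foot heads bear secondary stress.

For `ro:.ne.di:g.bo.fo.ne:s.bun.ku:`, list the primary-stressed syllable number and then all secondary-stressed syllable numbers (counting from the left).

Parse right to left into iambic (σˈσ) feet: (ro:.ˈne) (di:g.ˈbo) (fo.ˈne:s) (bun.ˈku:).
Foot heads (stressed positions): 2, 4, 6, 8.
End Rule Rightmost: primary stress on the rightmost head = syllable 8.
Secondary stress on 2, 4, 6: ro:.ˌne.di:g.ˌbo.fo.ˌne:s.bun.ˈku:.

primary 8, secondary 2, 4, 6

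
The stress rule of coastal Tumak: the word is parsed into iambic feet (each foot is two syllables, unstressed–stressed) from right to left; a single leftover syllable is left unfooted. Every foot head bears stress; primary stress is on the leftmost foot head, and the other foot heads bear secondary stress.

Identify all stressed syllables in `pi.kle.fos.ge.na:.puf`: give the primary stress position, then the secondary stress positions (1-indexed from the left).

primary 2, secondary 4, 6

Parse right to left into iambic (σˈσ) feet: (pi.ˈkle) (fos.ˈge) (na:.ˈpuf).
Foot heads (stressed positions): 2, 4, 6.
End Rule Leftmost: primary stress on the leftmost head = syllable 2.
Secondary stress on 4, 6: pi.ˈkle.fos.ˌge.na:.ˌpuf.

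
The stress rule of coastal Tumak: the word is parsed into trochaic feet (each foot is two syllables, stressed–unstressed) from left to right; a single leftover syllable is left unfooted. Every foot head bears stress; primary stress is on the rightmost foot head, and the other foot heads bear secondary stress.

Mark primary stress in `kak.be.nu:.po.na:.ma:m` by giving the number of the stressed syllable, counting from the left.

Parse left to right into trochaic (ˈσσ) feet: (ˈkak.be) (ˈnu:.po) (ˈna:.ma:m).
Foot heads (stressed positions): 1, 3, 5.
End Rule Rightmost: primary stress on the rightmost head = syllable 5.
Primary stress: syllable 5 → kak.be.nu:.po.ˈna:.ma:m.

5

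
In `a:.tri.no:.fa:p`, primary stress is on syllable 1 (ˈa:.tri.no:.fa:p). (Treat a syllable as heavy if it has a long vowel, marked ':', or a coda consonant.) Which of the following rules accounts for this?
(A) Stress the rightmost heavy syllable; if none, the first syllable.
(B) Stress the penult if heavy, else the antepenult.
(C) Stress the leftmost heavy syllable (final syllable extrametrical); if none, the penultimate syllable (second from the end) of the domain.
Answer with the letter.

C

Rule A → syllable 4 (observed: 1).
Rule B → syllable 3 (observed: 1).
Rule C → syllable 1 ✓.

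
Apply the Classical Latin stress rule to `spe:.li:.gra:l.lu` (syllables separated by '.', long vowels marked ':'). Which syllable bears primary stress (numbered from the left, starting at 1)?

Classical Latin: stress the penult if heavy (long vowel or closed), else the antepenult.
Weights: 2 li: H, 3 gra:l H, 4 lu L.
The penult (syllable 3, gra:l) is heavy, so it takes stress.
Stress on syllable 3: spe:.li:.ˈgra:l.lu.

3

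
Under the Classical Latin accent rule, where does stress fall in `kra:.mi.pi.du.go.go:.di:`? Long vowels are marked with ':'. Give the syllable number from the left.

6

Classical Latin: stress the penult if heavy (long vowel or closed), else the antepenult.
Weights: 5 go L, 6 go: H, 7 di: H.
The penult (syllable 6, go:) is heavy, so it takes stress.
Stress on syllable 6: kra:.mi.pi.du.go.ˈgo:.di:.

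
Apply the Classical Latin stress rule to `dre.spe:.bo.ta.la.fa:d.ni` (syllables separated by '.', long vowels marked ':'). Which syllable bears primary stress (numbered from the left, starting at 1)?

6

Classical Latin: stress the penult if heavy (long vowel or closed), else the antepenult.
Weights: 5 la L, 6 fa:d H, 7 ni L.
The penult (syllable 6, fa:d) is heavy, so it takes stress.
Stress on syllable 6: dre.spe:.bo.ta.la.ˈfa:d.ni.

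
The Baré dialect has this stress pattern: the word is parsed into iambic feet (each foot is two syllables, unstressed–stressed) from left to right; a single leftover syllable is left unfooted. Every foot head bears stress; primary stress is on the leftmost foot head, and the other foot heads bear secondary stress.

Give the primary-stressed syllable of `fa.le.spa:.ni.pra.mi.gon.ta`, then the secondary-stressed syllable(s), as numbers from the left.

Parse left to right into iambic (σˈσ) feet: (fa.ˈle) (spa:.ˈni) (pra.ˈmi) (gon.ˈta).
Foot heads (stressed positions): 2, 4, 6, 8.
End Rule Leftmost: primary stress on the leftmost head = syllable 2.
Secondary stress on 4, 6, 8: fa.ˈle.spa:.ˌni.pra.ˌmi.gon.ˌta.

primary 2, secondary 4, 6, 8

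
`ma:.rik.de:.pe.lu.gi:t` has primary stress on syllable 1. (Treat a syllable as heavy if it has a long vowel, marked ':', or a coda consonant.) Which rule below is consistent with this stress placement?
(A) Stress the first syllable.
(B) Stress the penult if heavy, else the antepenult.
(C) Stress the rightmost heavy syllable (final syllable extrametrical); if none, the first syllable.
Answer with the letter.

Rule A → syllable 1 ✓.
Rule B → syllable 4 (observed: 1).
Rule C → syllable 3 (observed: 1).

A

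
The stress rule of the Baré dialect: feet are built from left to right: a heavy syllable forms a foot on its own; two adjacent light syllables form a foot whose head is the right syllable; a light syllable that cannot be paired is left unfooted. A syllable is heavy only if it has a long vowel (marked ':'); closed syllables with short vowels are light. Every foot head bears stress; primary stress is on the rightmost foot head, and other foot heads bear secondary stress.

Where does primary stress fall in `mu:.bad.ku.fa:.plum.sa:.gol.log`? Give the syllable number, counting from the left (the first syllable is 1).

Weights: 1 mu: H, 2 bad L, 3 ku L, 4 fa: H, 5 plum L, 6 sa: H, 7 gol L, 8 log L.
Parse left to right (heavy = foot alone; LL = one foot; stranded L unfooted): (ˈmu:) (bad.ˈku) (ˈfa:) plum (ˈsa:) (gol.ˈlog).
Foot heads: 1, 3, 4, 6, 8.
Primary stress on the rightmost head = syllable 8.
Primary stress: syllable 8 → mu:.bad.ku.fa:.plum.sa:.gol.ˈlog.

8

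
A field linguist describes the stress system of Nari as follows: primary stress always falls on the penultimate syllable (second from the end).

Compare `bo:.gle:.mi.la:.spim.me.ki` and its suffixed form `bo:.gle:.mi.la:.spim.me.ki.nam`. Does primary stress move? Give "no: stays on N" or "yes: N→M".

Base `bo:.gle:.mi.la:.spim.me.ki` (7 syllables):
  The word has 7 syllables; the penultimate syllable (second from the end) is syllable 6 (me).
  → primary stress on syllable 6.
Suffixed `bo:.gle:.mi.la:.spim.me.ki.nam` (8 syllables):
  The word has 8 syllables; the penultimate syllable (second from the end) is syllable 7 (ki).
  → primary stress on syllable 7.

yes: 6→7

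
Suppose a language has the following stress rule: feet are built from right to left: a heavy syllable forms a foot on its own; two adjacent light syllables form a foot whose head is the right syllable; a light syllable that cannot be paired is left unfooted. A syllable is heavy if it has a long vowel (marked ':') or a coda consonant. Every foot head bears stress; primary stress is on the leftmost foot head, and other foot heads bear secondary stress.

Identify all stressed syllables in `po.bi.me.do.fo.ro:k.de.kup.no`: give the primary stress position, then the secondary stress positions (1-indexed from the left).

primary 3, secondary 5, 6, 8

Weights: 1 po L, 2 bi L, 3 me L, 4 do L, 5 fo L, 6 ro:k H, 7 de L, 8 kup H, 9 no L.
Parse right to left (heavy = foot alone; LL = one foot; stranded L unfooted): po (bi.ˈme) (do.ˈfo) (ˈro:k) de (ˈkup) no.
Foot heads: 3, 5, 6, 8.
Primary stress on the leftmost head = syllable 3.
Secondary stress on 5, 6, 8: po.bi.ˈme.do.ˌfo.ˌro:k.de.ˌkup.no.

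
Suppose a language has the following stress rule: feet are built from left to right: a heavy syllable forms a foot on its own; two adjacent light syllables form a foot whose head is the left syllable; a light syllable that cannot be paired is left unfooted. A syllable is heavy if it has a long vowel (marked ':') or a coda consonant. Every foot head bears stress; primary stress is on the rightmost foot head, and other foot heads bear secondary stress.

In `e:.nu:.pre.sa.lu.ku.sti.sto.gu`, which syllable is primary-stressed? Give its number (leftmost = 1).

Weights: 1 e: H, 2 nu: H, 3 pre L, 4 sa L, 5 lu L, 6 ku L, 7 sti L, 8 sto L, 9 gu L.
Parse left to right (heavy = foot alone; LL = one foot; stranded L unfooted): (ˈe:) (ˈnu:) (ˈpre.sa) (ˈlu.ku) (ˈsti.sto) gu.
Foot heads: 1, 2, 3, 5, 7.
Primary stress on the rightmost head = syllable 7.
Primary stress: syllable 7 → e:.nu:.pre.sa.lu.ku.ˈsti.sto.gu.

7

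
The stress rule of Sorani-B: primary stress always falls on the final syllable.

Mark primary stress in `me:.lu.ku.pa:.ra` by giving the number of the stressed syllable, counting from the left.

5

The word has 5 syllables; the final syllable is syllable 5 (ra).
Primary stress: syllable 5 → me:.lu.ku.pa:.ˈra.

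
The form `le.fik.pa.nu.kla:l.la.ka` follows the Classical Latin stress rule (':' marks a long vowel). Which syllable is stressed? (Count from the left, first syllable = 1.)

Classical Latin: stress the penult if heavy (long vowel or closed), else the antepenult.
Weights: 5 kla:l H, 6 la L, 7 ka L.
The penult (syllable 6, la) is light, so stress falls on the antepenult (syllable 5, kla:l).
Stress on syllable 5: le.fik.pa.nu.ˈkla:l.la.ka.

5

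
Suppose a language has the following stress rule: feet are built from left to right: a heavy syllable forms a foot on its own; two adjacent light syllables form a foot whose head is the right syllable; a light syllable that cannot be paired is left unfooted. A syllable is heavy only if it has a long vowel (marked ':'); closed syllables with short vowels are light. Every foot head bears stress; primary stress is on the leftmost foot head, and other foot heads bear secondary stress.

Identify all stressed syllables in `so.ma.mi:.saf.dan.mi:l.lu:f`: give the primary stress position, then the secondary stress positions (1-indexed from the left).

Weights: 1 so L, 2 ma L, 3 mi: H, 4 saf L, 5 dan L, 6 mi:l H, 7 lu:f H.
Parse left to right (heavy = foot alone; LL = one foot; stranded L unfooted): (so.ˈma) (ˈmi:) (saf.ˈdan) (ˈmi:l) (ˈlu:f).
Foot heads: 2, 3, 5, 6, 7.
Primary stress on the leftmost head = syllable 2.
Secondary stress on 3, 5, 6, 7: so.ˈma.ˌmi:.saf.ˌdan.ˌmi:l.ˌlu:f.

primary 2, secondary 3, 5, 6, 7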